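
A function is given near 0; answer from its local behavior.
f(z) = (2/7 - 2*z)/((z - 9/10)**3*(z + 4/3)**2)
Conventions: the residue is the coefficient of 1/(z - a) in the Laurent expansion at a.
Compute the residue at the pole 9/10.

The residue is 24894000/141057847.

At the order-3 pole 9/10 set g(z) = (z - (9/10))^3*f(z) = (2/7 - 2*z)/(z + 4/3)**2.
Order-3 pole: residue = g''(a)/2; g''(9/10) = 49788000/141057847, so the residue is 24894000/141057847.


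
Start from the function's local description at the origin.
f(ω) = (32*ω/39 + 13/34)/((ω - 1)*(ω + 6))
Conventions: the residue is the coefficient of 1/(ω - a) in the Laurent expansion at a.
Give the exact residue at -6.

The residue is 2007/3094.

At the order-1 pole -6 set g(ω) = (ω - (-6))*f(ω) = (32*ω/39 + 13/34)/(ω - 1).
Simple pole: residue = g(a) at a = -6, which is 2007/3094.


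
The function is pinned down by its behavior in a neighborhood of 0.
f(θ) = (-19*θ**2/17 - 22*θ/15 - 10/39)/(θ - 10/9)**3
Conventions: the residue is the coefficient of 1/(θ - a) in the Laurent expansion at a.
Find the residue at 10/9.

The residue is -19/17.

At the order-3 pole 10/9 set g(θ) = (θ - (10/9))^3*f(θ) = -19*θ**2/17 - 22*θ/15 - 10/39.
Order-3 pole: residue = g''(a)/2; g''(10/9) = -38/17, so the residue is -19/17.


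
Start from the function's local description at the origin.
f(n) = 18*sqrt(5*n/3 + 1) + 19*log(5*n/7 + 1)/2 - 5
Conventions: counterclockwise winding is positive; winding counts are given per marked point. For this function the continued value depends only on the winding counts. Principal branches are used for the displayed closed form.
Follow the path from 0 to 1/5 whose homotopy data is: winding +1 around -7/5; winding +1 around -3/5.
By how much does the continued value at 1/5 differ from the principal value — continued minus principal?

The rational part is single-valued and drops out of the difference; each branch term changes only by its own monodromy.
(18)*sqrt(1 - n/(-3/5)): winding +1 is odd, the square root flips sign, contributing -2*(18)*sqrt(1 - (1/5)/(-3/5)) = -2*(18)*sqrt(4/3) = -(24)*sqrt(3).
(19/2)*log(1 - n/(-7/5)): each positive loop around -7/5 adds 2*pi*i to the log, so winding +1 contributes (19/2)*(1)*2*pi*i = (19)*pi*i.
Summing the contributions at n = 1/5 gives (-(24)*sqrt(3)) + ((19)*pi)*i.

Continued minus principal equals (-(24)*sqrt(3)) + ((19)*pi)*i.


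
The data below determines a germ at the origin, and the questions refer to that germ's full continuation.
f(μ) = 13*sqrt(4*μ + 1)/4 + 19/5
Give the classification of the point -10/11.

The point is a regular point.

There is no denominator, hence no pole anywhere.
Branch term sqrt(1 - μ/(-1/4)): argument at -10/11 is -29/11, nonzero, so -10/11 is not its branch point (a point on a principal cut is still regular for the continued germ).
So the germ continues analytically to -10/11.


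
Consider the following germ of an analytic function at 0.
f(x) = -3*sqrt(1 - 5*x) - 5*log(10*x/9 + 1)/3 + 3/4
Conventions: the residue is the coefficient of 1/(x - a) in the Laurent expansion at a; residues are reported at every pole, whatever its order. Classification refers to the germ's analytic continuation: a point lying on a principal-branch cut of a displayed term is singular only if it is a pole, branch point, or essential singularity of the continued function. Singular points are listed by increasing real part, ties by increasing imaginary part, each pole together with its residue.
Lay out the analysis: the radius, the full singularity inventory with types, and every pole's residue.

Branch term (-3)*sqrt(1 - x/(1/5)): its argument vanishes at x = 1/5, a square-root branch point, modulus 1/5.
Branch term (-5/3)*log(1 - x/(-9/10)): its argument vanishes at x = -9/10, a logarithmic branch point, modulus 9/10.
The radius of convergence is the smallest modulus among the singular points: 1/5.
List the singular points by increasing real part (a conjugate pair: the negative imaginary part first).

Radius of convergence at 0: 1/5.
At -9/10: a logarithmic branch point.
At 1/5: an algebraic (square-root) branch point.


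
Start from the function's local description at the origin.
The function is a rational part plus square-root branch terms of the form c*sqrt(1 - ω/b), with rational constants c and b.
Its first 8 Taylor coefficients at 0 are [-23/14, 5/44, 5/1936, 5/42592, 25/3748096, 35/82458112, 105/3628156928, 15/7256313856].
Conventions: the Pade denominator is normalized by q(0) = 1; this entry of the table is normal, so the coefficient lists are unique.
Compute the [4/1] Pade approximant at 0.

Taylor coefficients needed (read off): a_0 = -23/14, a_1 = 5/44, a_2 = 5/1936, a_3 = 5/42592, a_4 = 25/3748096, a_5 = 35/82458112.
Write the denominator as Q(ω) = 1 + q1*ω. Requiring Q*f - P = O(ω^6) with deg P <= 4 kills the coefficients of ω^5..ω^5 in Q*f:
  ω^5: a_5 + q1*a_4 = 0, i.e. 35/82458112 + (25/3748096)*q1 = 0.
Solving this linear system: q1 = -7/110.
The numerator is Q*f truncated at degree 4: P0 = a_0 = -23/14; P1 = a_1 + q1*a_0 = 12/55; P2 = a_2 + q1*a_1 = -9/1936; P3 = a_3 + q1*a_2 = -1/21296; P4 = a_4 + q1*a_3 = -3/3748096.

The Pade approximant has numerator coefficients [-23/14, 12/55, -9/1936, -1/21296, -3/3748096]; denominator coefficients [1, -7/110].


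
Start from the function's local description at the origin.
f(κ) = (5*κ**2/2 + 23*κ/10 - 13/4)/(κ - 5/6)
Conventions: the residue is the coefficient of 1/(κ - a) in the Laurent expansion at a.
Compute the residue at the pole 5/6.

At the order-1 pole 5/6 set g(κ) = (κ - (5/6))*f(κ) = 5*κ**2/2 + 23*κ/10 - 13/4.
Simple pole: residue = g(a) at a = 5/6, which is 29/72.

The residue is 29/72.


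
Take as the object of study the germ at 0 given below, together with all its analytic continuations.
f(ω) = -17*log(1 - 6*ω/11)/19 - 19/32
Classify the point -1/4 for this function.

The point is a regular point.

There is no denominator, hence no pole anywhere.
Branch term log(1 - ω/(11/6)): argument at -1/4 is 25/22, nonzero, so -1/4 is not its branch point (a point on a principal cut is still regular for the continued germ).
So the germ continues analytically to -1/4.


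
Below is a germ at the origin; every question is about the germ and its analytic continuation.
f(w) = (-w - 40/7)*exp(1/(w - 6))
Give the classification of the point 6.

The exponent 1/(w - (6)) has a pole at 6, so exp(1/(w - (6))) takes every nonzero value near it: an essential singularity (not a pole of any order).

The point is an essential singularity.


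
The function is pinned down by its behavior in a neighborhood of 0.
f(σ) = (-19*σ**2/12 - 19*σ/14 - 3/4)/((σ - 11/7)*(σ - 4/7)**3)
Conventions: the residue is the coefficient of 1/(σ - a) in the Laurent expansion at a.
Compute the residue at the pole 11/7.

At the order-1 pole 11/7 set g(σ) = (σ - (11/7))*f(σ) = (-19*σ**2/12 - 19*σ/14 - 3/4)/(σ - 4/7)**3.
Simple pole: residue = g(a) at a = 11/7, which is -1997/294.

The residue is -1997/294.


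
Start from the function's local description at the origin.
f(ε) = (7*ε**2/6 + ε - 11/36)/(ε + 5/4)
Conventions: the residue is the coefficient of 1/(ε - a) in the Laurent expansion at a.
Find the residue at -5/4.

At the order-1 pole -5/4 set g(ε) = (ε - (-5/4))*f(ε) = 7*ε**2/6 + ε - 11/36.
Simple pole: residue = g(a) at a = -5/4, which is 77/288.

The residue is 77/288.


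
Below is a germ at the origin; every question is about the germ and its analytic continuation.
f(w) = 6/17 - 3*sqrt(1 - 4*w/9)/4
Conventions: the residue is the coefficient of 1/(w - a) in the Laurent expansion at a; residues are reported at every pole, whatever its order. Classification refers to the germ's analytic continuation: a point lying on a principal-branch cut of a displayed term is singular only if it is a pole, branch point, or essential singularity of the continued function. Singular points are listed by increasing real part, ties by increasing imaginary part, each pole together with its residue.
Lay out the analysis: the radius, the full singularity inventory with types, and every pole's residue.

Radius of convergence at 0: 9/4.
At 9/4: an algebraic (square-root) branch point.

Branch term (-3/4)*sqrt(1 - w/(9/4)): its argument vanishes at w = 9/4, a square-root branch point, modulus 9/4.
The radius of convergence is the smallest modulus among the singular points: 9/4.


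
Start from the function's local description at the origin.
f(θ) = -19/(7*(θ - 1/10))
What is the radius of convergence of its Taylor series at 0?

The radius of convergence is 1/10.

Denominator factor (θ - 1/10): pole of order 1 at 1/10, modulus 1/10.
The radius of convergence is the smallest modulus among the singular points: 1/10.


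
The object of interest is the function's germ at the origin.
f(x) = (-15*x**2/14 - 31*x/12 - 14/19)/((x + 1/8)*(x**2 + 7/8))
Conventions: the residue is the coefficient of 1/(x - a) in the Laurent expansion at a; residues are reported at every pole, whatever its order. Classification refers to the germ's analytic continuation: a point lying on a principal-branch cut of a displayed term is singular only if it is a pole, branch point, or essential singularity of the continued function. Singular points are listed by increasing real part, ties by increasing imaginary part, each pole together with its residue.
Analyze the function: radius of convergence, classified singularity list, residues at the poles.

Denominator factor (x**2 + 7/8): discriminant -7/2, complex-conjugate roots ((1/4)*sqrt(14))*i and -((1/4)*sqrt(14))*i; poles of order 1, moduli (1/4)*sqrt(14) and (1/4)*sqrt(14).
Denominator factor (x + 1/8): pole of order 1 at -1/8, modulus 1/8.
The radius of convergence is the smallest modulus among the singular points: 1/8.
At the order-1 pole -1/8 set g(x) = (x - (-1/8))*f(x) = (-15*x**2/14 - 31*x/12 - 14/19)/(x**2 + 7/8).
Simple pole: residue = g(a) at a = -1/8, which is -21995/45486.
The factor x**2 + 7/8 splits as (x - a)(x - a') with a = -((1/4)*sqrt(14))*i, a' = ((1/4)*sqrt(14))*i. At the order-1 pole a set g(x) = (x - a)*f(x) = [(-15*x**2/14 - 31*x/12 - 14/19)/(x + 1/8)] / (x - a').
Simple pole: residue = g(a) at a = -((1/4)*sqrt(14))*i, which is (-955/3249) - ((16309/45486)*sqrt(14))*i.
The factor x**2 + 7/8 splits as (x - a)(x - a') with a = ((1/4)*sqrt(14))*i, a' = -((1/4)*sqrt(14))*i. At the order-1 pole a set g(x) = (x - a)*f(x) = [(-15*x**2/14 - 31*x/12 - 14/19)/(x + 1/8)] / (x - a').
Simple pole: residue = g(a) at a = ((1/4)*sqrt(14))*i, which is (-955/3249) + ((16309/45486)*sqrt(14))*i.
List the singular points by increasing real part (a conjugate pair: the negative imaginary part first).

Radius of convergence at 0: 1/8.
At -1/8: a pole of order 1; residue -21995/45486.
At -((1/4)*sqrt(14))*i: a pole of order 1; residue (-955/3249) - ((16309/45486)*sqrt(14))*i.
At ((1/4)*sqrt(14))*i: a pole of order 1; residue (-955/3249) + ((16309/45486)*sqrt(14))*i.


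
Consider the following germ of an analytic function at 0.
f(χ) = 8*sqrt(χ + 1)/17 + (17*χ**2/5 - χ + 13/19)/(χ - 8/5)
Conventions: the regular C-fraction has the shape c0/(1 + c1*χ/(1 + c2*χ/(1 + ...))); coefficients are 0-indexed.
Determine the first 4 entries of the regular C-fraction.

The regular C-fraction coefficients are [111/2584, -12259/888, 23283341/1360749, -11308842171/15022656701].

Taylor coefficients (expand at 0): a_0 = 111/2584, a_1 = 12259/20672, a_2 = -324177/165376, a_3 = -1533333/1323008.
c0 = a_0 = 111/2584. Peel one level at a time: if S = 1 + c*χ/S' with S'(0) = 1, then c is the χ-coefficient of S and S' = c*χ/(S - 1).
S_1 = c0/f = 1 + (-12259/888)*χ + (23283341/98568)*χ^2 + ...; c1 = -12259/888.
S_2 = c1*χ/(S_1 - 1) = 1 + (23283341/1360749)*χ + (1935747759/150283081)*χ^2 + ...; c2 = 23283341/1360749.
S_3 = c2*χ/(S_2 - 1) = 1 + (-11308842171/15022656701)*χ + ...; c3 = -11308842171/15022656701.


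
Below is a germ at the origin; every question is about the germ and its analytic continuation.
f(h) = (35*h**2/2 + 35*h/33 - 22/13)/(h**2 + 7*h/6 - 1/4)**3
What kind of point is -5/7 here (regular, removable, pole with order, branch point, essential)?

Denominator factors: h**2 + 7*h/6 - 1/4 = -337/588 at h = -5/7 — none vanishes.
So the germ continues analytically to -5/7.

The point is a regular point.


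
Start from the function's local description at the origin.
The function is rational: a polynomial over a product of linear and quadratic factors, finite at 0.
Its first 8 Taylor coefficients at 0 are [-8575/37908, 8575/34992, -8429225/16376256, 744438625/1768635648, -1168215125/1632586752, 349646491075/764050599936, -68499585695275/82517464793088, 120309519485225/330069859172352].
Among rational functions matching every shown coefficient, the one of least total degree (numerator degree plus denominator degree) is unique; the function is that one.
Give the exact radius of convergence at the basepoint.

No rational of total degree below 4 reproduces all 8 coefficients; solving the [0/4] Pade equations on them gives f(j) = 5/(13*(j - 4/5)*(j + 9/7)**3), whose expansion matches every shown term.
Denominator factor (j + 9/7)^3: pole of order 3 at -9/7, modulus 9/7.
Denominator factor (j - 4/5): pole of order 1 at 4/5, modulus 4/5.
The radius of convergence is the smallest modulus among the singular points: 4/5.

The radius of convergence is 4/5.


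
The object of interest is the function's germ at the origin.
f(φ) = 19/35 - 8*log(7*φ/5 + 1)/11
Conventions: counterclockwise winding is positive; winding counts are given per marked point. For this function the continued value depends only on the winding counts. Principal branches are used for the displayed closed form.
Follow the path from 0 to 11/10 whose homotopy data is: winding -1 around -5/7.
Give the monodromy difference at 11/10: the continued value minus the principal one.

Continued minus principal equals (16/11)*pi*i.

The rational part is single-valued and drops out of the difference; each branch term changes only by its own monodromy.
(-8/11)*log(1 - φ/(-5/7)): each positive loop around -5/7 adds 2*pi*i to the log, so winding -1 contributes (-8/11)*(-1)*2*pi*i = (16/11)*pi*i.
Summing the contributions at φ = 11/10 gives (16/11)*pi*i.


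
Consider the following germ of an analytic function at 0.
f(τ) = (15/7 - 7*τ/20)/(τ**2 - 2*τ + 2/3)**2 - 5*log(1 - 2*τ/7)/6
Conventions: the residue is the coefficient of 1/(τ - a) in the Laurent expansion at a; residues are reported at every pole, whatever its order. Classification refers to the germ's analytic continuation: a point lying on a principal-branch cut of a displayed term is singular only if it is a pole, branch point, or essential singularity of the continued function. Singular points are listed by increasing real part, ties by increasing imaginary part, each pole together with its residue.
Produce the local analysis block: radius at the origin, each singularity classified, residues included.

Denominator factor (τ**2 - 2*τ + 2/3)^2: discriminant 4/3, real irrational roots 1 + (1/3)*sqrt(3) and 1 - (1/3)*sqrt(3); poles of order 2, moduli 1 + (1/3)*sqrt(3) and 1 - (1/3)*sqrt(3).
Branch term (-5/6)*log(1 - τ/(7/2)): its argument vanishes at τ = 7/2, a logarithmic branch point, modulus 7/2.
The radius of convergence is the smallest modulus among the singular points: 1 - (1/3)*sqrt(3).
The branch term is analytic at 1 - (1/3)*sqrt(3) and contributes nothing to the residue; only the rational part matters.
The factor τ**2 - 2*τ + 2/3 splits as (τ - a)(τ - a') with a = 1 - (1/3)*sqrt(3), a' = 1 + (1/3)*sqrt(3). At the order-2 pole a set g(τ) = (τ - a)^2*(rational part) = [15/7 - 7*τ/20] / (τ - a')^2.
Order-2 pole: residue = g'(a); g'(1 - (1/3)*sqrt(3)) = (753/560)*sqrt(3), so the residue is (753/560)*sqrt(3).
The branch term is analytic at 1 + (1/3)*sqrt(3) and contributes nothing to the residue; only the rational part matters.
The factor τ**2 - 2*τ + 2/3 splits as (τ - a)(τ - a') with a = 1 + (1/3)*sqrt(3), a' = 1 - (1/3)*sqrt(3). At the order-2 pole a set g(τ) = (τ - a)^2*(rational part) = [15/7 - 7*τ/20] / (τ - a')^2.
Order-2 pole: residue = g'(a); g'(1 + (1/3)*sqrt(3)) = -(753/560)*sqrt(3), so the residue is -(753/560)*sqrt(3).
List the singular points by increasing real part (a conjugate pair: the negative imaginary part first).

Radius of convergence at 0: 1 - (1/3)*sqrt(3).
At 1 - (1/3)*sqrt(3): a pole of order 2; residue (753/560)*sqrt(3).
At 1 + (1/3)*sqrt(3): a pole of order 2; residue -(753/560)*sqrt(3).
At 7/2: a logarithmic branch point.


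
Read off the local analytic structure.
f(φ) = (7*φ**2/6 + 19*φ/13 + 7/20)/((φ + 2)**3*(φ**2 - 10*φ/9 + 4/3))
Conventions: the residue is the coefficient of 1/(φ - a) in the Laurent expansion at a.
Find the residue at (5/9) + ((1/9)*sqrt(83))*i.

The factor φ**2 - 10*φ/9 + 4/3 splits as (φ - a)(φ - a') with a = (5/9) + ((1/9)*sqrt(83))*i, a' = (5/9) - ((1/9)*sqrt(83))*i. At the order-1 pole a set g(φ) = (φ - a)*f(φ) = [(7*φ**2/6 + 19*φ/13 + 7/20)/(φ + 2)**3] / (φ - a').
Simple pole: residue = g(a) at a = (5/9) + ((1/9)*sqrt(83))*i, which is (108387/5109520) - ((2360763/339272128)*sqrt(83))*i.

The residue is (108387/5109520) - ((2360763/339272128)*sqrt(83))*i.


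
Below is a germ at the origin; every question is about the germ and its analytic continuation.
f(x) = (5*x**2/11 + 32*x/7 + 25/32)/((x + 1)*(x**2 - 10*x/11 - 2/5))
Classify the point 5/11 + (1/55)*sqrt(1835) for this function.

The point is a pole of order 1.

The denominator factor x**2 - 10*x/11 - 2/5 vanishes at 5/11 + (1/55)*sqrt(1835) and appears to the power 1; the numerator there equals 962653/298144 + (4222/46585)*sqrt(1835), nonzero, and no other factor vanishes.
Hence a pole whose order is the multiplicity, 1.


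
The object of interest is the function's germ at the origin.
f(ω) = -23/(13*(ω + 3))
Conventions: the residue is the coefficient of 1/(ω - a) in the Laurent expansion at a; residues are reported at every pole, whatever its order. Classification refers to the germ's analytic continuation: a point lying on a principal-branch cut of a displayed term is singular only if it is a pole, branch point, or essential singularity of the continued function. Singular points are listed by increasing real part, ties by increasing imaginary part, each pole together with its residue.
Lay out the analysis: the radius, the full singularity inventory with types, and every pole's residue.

Radius of convergence at 0: 3.
At -3: a pole of order 1; residue -23/13.

Denominator factor (ω + 3): pole of order 1 at -3, modulus 3.
The radius of convergence is the smallest modulus among the singular points: 3.
At the order-1 pole -3 set g(ω) = (ω - (-3))*f(ω) = -23/13.
Simple pole: residue = g(a) at a = -3, which is -23/13.


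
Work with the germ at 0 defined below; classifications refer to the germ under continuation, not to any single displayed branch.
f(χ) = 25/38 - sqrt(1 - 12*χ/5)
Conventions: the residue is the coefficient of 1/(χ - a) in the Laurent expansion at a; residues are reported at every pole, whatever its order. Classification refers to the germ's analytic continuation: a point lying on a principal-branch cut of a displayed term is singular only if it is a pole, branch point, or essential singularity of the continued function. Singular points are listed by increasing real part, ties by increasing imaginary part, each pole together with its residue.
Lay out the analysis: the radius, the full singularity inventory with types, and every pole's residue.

Branch term (-1)*sqrt(1 - χ/(5/12)): its argument vanishes at χ = 5/12, a square-root branch point, modulus 5/12.
The radius of convergence is the smallest modulus among the singular points: 5/12.

Radius of convergence at 0: 5/12.
At 5/12: an algebraic (square-root) branch point.


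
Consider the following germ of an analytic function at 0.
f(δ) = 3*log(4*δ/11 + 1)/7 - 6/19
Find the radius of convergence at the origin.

Branch term (3/7)*log(1 - δ/(-11/4)): its argument vanishes at δ = -11/4, a logarithmic branch point, modulus 11/4.
The radius of convergence is the smallest modulus among the singular points: 11/4.

The radius of convergence is 11/4.


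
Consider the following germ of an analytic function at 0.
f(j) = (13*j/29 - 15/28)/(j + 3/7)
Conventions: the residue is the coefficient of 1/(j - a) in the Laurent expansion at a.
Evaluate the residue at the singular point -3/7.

At the order-1 pole -3/7 set g(j) = (j - (-3/7))*f(j) = 13*j/29 - 15/28.
Simple pole: residue = g(a) at a = -3/7, which is -591/812.

The residue is -591/812.


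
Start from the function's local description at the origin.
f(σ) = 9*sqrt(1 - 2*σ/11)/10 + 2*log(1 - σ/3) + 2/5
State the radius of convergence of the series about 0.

The radius of convergence is 3.

Branch term (2)*log(1 - σ/(3)): its argument vanishes at σ = 3, a logarithmic branch point, modulus 3.
Branch term (9/10)*sqrt(1 - σ/(11/2)): its argument vanishes at σ = 11/2, a square-root branch point, modulus 11/2.
The radius of convergence is the smallest modulus among the singular points: 3.


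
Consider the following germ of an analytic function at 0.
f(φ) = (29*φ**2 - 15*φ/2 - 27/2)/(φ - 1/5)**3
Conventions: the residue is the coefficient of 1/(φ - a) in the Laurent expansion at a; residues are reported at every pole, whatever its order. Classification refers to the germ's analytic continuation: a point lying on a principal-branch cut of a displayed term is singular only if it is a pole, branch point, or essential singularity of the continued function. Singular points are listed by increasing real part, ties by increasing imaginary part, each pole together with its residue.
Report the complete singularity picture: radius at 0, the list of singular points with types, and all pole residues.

Denominator factor (φ - 1/5)^3: pole of order 3 at 1/5, modulus 1/5.
The radius of convergence is the smallest modulus among the singular points: 1/5.
At the order-3 pole 1/5 set g(φ) = (φ - (1/5))^3*f(φ) = 29*φ**2 - 15*φ/2 - 27/2.
Order-3 pole: residue = g''(a)/2; g''(1/5) = 58, so the residue is 29.

Radius of convergence at 0: 1/5.
At 1/5: a pole of order 3; residue 29.


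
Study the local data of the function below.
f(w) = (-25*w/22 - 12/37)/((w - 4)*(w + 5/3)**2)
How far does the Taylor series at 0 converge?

The radius of convergence is 5/3.

Denominator factor (w - 4): pole of order 1 at 4, modulus 4.
Denominator factor (w + 5/3)^2: pole of order 2 at -5/3, modulus 5/3.
The radius of convergence is the smallest modulus among the singular points: 5/3.


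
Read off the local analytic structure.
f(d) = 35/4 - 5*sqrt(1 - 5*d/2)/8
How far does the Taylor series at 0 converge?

The radius of convergence is 2/5.

Branch term (-5/8)*sqrt(1 - d/(2/5)): its argument vanishes at d = 2/5, a square-root branch point, modulus 2/5.
The radius of convergence is the smallest modulus among the singular points: 2/5.


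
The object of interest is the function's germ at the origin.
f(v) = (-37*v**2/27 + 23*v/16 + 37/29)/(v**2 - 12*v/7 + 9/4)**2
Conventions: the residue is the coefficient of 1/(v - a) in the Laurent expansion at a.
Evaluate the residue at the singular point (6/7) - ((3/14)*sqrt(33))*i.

The residue is -((137347/10232244)*sqrt(33))*i.


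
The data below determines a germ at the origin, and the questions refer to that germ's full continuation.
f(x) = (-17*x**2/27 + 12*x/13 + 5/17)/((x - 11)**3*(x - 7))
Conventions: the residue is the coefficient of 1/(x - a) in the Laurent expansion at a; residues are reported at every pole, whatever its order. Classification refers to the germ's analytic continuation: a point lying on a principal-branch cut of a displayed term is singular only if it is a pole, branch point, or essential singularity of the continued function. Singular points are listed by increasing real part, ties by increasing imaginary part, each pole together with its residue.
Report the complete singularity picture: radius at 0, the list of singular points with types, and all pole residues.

Radius of convergence at 0: 7.
At 7: a pole of order 1; residue 71891/190944.
At 11: a pole of order 3; residue -71891/190944.

Denominator factor (x - 11)^3: pole of order 3 at 11, modulus 11.
Denominator factor (x - 7): pole of order 1 at 7, modulus 7.
The radius of convergence is the smallest modulus among the singular points: 7.
At the order-1 pole 7 set g(x) = (x - (7))*f(x) = (-17*x**2/27 + 12*x/13 + 5/17)/(x - 11)**3.
Simple pole: residue = g(a) at a = 7, which is 71891/190944.
At the order-3 pole 11 set g(x) = (x - (11))^3*f(x) = (-17*x**2/27 + 12*x/13 + 5/17)/(x - 7).
Order-3 pole: residue = g''(a)/2; g''(11) = -71891/95472, so the residue is -71891/190944.
List the singular points by increasing real part (a conjugate pair: the negative imaginary part first).


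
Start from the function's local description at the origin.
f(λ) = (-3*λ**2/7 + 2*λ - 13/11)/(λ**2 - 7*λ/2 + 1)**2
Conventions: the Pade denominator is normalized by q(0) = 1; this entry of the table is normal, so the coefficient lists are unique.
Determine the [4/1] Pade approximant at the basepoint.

The Pade approximant has numerator coefficients [-13/11, -1196366/648153, -24197881/6049428, -2409629/288068, -964906961/72593136]; denominator coefficients [1, -220717/58923].

Taylor coefficients needed (expand at 0): a_0 = -13/11, a_1 = -69/11, a_2 = -8469/308, a_3 = -1225/11, a_4 = -530307/1232, a_5 = -283779/176.
Write the denominator as Q(λ) = 1 + q1*λ. Requiring Q*f - P = O(λ^6) with deg P <= 4 kills the coefficients of λ^5..λ^5 in Q*f:
  λ^5: a_5 + q1*a_4 = 0, i.e. -283779/176 + (-530307/1232)*q1 = 0.
Solving this linear system: q1 = -220717/58923.
The numerator is Q*f truncated at degree 4: P0 = a_0 = -13/11; P1 = a_1 + q1*a_0 = -1196366/648153; P2 = a_2 + q1*a_1 = -24197881/6049428; P3 = a_3 + q1*a_2 = -2409629/288068; P4 = a_4 + q1*a_3 = -964906961/72593136.


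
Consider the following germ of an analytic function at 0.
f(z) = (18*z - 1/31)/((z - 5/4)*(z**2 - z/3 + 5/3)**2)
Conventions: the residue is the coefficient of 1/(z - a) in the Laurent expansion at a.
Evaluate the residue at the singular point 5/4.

At the order-1 pole 5/4 set g(z) = (z - (5/4))*f(z) = (18*z - 1/31)/(z**2 - z/3 + 5/3)**2.
Simple pole: residue = g(a) at a = 5/4, which is 178304/62775.

The residue is 178304/62775.


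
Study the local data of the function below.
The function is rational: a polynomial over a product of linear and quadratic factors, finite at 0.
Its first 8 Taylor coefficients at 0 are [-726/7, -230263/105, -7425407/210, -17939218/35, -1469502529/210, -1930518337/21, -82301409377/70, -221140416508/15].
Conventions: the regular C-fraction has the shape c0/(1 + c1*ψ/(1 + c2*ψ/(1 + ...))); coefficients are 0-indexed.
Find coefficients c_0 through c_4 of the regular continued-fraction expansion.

The regular C-fraction coefficients are [-726/7, -1903/90, 429947/85635, -17113005045/3272756564, -1113255/1719788].

Taylor coefficients (read off): a_0 = -726/7, a_1 = -230263/105, a_2 = -7425407/210, a_3 = -17939218/35, a_4 = -1469502529/210.
c0 = a_0 = -726/7. Peel one level at a time: if S = 1 + c*ψ/S' with S'(0) = 1, then c is the ψ-coefficient of S and S' = c*ψ/(S - 1).
S_1 = c0/f = 1 + (-1903/90)*ψ + (429947/4050)*ψ^2 + ...; c1 = -1903/90.
S_2 = c1*ψ/(S_1 - 1) = 1 + (429947/85635)*ψ + (380289001/14485636)*ψ^2 + ...; c2 = 429947/85635.
S_3 = c2*ψ/(S_2 - 1) = 1 + (-17113005045/3272756564)*ψ + (-10011107951325/2957670764944)*ψ^2 + ...; c3 = -17113005045/3272756564.
S_4 = c3*ψ/(S_3 - 1) = 1 + (-1113255/1719788)*ψ + ...; c4 = -1113255/1719788.


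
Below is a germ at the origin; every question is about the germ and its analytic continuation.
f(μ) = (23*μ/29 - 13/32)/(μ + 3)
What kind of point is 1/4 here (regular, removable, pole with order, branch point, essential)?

Denominator factors: μ + 3 = 13/4 at μ = 1/4 — none vanishes.
So the germ continues analytically to 1/4.

The point is a regular point.


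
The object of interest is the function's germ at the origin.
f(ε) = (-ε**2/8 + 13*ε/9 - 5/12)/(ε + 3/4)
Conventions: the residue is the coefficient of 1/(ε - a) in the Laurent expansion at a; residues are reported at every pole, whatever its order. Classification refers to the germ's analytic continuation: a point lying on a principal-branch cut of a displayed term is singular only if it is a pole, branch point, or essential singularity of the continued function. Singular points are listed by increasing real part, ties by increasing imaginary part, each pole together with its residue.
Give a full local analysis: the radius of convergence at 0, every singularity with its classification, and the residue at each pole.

Radius of convergence at 0: 3/4.
At -3/4: a pole of order 1; residue -201/128.

Denominator factor (ε + 3/4): pole of order 1 at -3/4, modulus 3/4.
The radius of convergence is the smallest modulus among the singular points: 3/4.
At the order-1 pole -3/4 set g(ε) = (ε - (-3/4))*f(ε) = -ε**2/8 + 13*ε/9 - 5/12.
Simple pole: residue = g(a) at a = -3/4, which is -201/128.


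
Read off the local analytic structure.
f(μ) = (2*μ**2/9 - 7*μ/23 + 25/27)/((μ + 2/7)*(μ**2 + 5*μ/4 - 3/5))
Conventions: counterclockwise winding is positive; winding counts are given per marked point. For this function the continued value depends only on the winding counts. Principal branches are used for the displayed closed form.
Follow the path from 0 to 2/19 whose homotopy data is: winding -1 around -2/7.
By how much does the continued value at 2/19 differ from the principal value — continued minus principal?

The function is rational, hence single-valued: continuing it around any pole returns the same value, so the difference is 0.

Continued minus principal equals 0.


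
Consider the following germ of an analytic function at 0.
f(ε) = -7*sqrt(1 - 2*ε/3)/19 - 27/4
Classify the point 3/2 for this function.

The point is an algebraic (square-root) branch point.

The term (-7/19)*sqrt(1 - ε/(3/2)) has argument 1 - 3/2/(3/2) = 0 at 3/2: a square-root (algebraic, two-sheeted) branch point; the remaining terms are analytic or single-valued there.


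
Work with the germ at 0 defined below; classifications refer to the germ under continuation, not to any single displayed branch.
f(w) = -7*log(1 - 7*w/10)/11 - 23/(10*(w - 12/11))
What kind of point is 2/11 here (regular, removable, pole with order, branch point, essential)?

Denominator factors: w - 12/11 = -10/11 at w = 2/11 — none vanishes.
Branch term log(1 - w/(10/7)): argument at 2/11 is 48/55, nonzero, so 2/11 is not its branch point (a point on a principal cut is still regular for the continued germ).
So the germ continues analytically to 2/11.

The point is a regular point.


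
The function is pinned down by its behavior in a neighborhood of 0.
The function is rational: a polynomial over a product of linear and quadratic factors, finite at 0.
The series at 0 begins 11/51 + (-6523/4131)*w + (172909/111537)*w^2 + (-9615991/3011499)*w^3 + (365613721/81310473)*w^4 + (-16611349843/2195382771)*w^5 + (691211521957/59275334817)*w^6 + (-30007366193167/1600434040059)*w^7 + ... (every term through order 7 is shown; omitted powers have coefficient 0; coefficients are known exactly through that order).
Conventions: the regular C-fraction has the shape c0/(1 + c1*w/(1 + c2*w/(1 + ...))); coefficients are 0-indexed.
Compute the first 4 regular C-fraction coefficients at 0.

Taylor coefficients (read off): a_0 = 11/51, a_1 = -6523/4131, a_2 = 172909/111537, a_3 = -9615991/3011499.
c0 = a_0 = 11/51. Peel one level at a time: if S = 1 + c*w/S' with S'(0) = 1, then c is the w-coefficient of S and S' = c*w/(S - 1).
S_1 = c0/f = 1 + (593/81)*w + (304492/6561)*w^2 + ...; c1 = 593/81.
S_2 = c1*w/(S_1 - 1) = 1 + (-304492/48033)*w + (-3349412/3164841)*w^2 + ...; c2 = -304492/48033.
S_3 = c2*w/(S_2 - 1) = 1 + (-99/593)*w + ...; c3 = -99/593.

The regular C-fraction coefficients are [11/51, 593/81, -304492/48033, -99/593].


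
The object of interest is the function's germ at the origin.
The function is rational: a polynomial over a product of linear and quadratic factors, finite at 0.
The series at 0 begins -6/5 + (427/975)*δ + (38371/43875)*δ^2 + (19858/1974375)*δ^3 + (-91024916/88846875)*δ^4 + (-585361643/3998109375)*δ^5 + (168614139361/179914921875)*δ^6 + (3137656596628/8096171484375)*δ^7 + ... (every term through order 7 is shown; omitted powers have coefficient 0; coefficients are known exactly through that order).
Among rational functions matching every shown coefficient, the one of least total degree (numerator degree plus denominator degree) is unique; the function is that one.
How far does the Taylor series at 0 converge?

No rational of total degree below 4 reproduces all 8 coefficients; solving the [1/3] Pade equations on them gives f(δ) = (-δ/39 - 2)/((δ + 5/3)*(δ**2 - 2*δ/9 + 1)), whose expansion matches every shown term.
Denominator factor (δ + 5/3): pole of order 1 at -5/3, modulus 5/3.
Denominator factor (δ**2 - 2*δ/9 + 1): discriminant -320/81, complex-conjugate roots (1/9) + ((4/9)*sqrt(5))*i and (1/9) - ((4/9)*sqrt(5))*i; poles of order 1, moduli 1 and 1.
The radius of convergence is the smallest modulus among the singular points: 1.

The radius of convergence is 1.


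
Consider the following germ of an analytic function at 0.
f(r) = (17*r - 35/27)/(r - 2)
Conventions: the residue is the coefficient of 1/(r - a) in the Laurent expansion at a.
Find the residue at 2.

At the order-1 pole 2 set g(r) = (r - (2))*f(r) = 17*r - 35/27.
Simple pole: residue = g(a) at a = 2, which is 883/27.

The residue is 883/27.


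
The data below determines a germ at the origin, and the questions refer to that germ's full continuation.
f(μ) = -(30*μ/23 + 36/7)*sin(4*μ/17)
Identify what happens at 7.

The point is a regular point.

There is no denominator, hence no pole anywhere.
The factor -sin(4*μ/17) is entire.
So the germ continues analytically to 7.


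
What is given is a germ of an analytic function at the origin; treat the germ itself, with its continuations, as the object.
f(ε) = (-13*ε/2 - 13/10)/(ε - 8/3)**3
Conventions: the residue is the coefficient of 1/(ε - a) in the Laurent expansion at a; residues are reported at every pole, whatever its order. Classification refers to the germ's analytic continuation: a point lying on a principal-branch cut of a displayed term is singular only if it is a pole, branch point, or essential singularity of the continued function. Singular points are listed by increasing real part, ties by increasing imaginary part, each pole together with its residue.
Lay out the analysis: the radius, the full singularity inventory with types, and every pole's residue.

Denominator factor (ε - 8/3)^3: pole of order 3 at 8/3, modulus 8/3.
The radius of convergence is the smallest modulus among the singular points: 8/3.
At the order-3 pole 8/3 set g(ε) = (ε - (8/3))^3*f(ε) = -13*ε/2 - 13/10.
Order-3 pole: residue = g''(a)/2; g''(8/3) = 0, so the residue is 0.

Radius of convergence at 0: 8/3.
At 8/3: a pole of order 3; residue 0.


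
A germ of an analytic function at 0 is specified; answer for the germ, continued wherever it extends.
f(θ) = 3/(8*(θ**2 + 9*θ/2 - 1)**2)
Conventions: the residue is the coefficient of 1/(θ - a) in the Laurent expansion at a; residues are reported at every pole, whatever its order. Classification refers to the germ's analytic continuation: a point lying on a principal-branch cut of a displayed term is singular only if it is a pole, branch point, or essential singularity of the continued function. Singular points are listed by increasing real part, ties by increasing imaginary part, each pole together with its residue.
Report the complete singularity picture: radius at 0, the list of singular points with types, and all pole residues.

Radius of convergence at 0: -9/4 + (1/4)*sqrt(97).
At -9/4 - (1/4)*sqrt(97): a pole of order 2; residue (6/9409)*sqrt(97).
At -9/4 + (1/4)*sqrt(97): a pole of order 2; residue -(6/9409)*sqrt(97).

Denominator factor (θ**2 + 9*θ/2 - 1)^2: discriminant 97/4, real irrational roots -9/4 + (1/4)*sqrt(97) and -9/4 - (1/4)*sqrt(97); poles of order 2, moduli -9/4 + (1/4)*sqrt(97) and 9/4 + (1/4)*sqrt(97).
The radius of convergence is the smallest modulus among the singular points: -9/4 + (1/4)*sqrt(97).
The factor θ**2 + 9*θ/2 - 1 splits as (θ - a)(θ - a') with a = -9/4 - (1/4)*sqrt(97), a' = -9/4 + (1/4)*sqrt(97). At the order-2 pole a set g(θ) = (θ - a)^2*f(θ) = [3/8] / (θ - a')^2.
Order-2 pole: residue = g'(a); g'(-9/4 - (1/4)*sqrt(97)) = (6/9409)*sqrt(97), so the residue is (6/9409)*sqrt(97).
The factor θ**2 + 9*θ/2 - 1 splits as (θ - a)(θ - a') with a = -9/4 + (1/4)*sqrt(97), a' = -9/4 - (1/4)*sqrt(97). At the order-2 pole a set g(θ) = (θ - a)^2*f(θ) = [3/8] / (θ - a')^2.
Order-2 pole: residue = g'(a); g'(-9/4 + (1/4)*sqrt(97)) = -(6/9409)*sqrt(97), so the residue is -(6/9409)*sqrt(97).
List the singular points by increasing real part (a conjugate pair: the negative imaginary part first).


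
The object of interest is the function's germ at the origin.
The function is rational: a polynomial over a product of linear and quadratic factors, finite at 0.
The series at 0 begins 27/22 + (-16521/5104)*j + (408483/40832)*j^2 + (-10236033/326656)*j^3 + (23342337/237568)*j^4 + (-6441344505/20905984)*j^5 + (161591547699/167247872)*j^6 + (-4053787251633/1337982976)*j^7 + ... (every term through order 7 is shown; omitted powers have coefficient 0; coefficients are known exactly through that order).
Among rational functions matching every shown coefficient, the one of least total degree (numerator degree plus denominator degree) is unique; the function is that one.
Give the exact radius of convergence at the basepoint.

The radius of convergence is 9/4 - (1/12)*sqrt(537).

No rational of total degree below 3 reproduces all 8 coefficients; solving the [1/2] Pade equations on them gives f(j) = (35*j/29 + 18/11)/(j**2 + 9*j/2 + 4/3), whose expansion matches every shown term.
Denominator factor (j**2 + 9*j/2 + 4/3): discriminant 179/12, real irrational roots -9/4 + (1/12)*sqrt(537) and -9/4 - (1/12)*sqrt(537); poles of order 1, moduli 9/4 - (1/12)*sqrt(537) and 9/4 + (1/12)*sqrt(537).
The radius of convergence is the smallest modulus among the singular points: 9/4 - (1/12)*sqrt(537).


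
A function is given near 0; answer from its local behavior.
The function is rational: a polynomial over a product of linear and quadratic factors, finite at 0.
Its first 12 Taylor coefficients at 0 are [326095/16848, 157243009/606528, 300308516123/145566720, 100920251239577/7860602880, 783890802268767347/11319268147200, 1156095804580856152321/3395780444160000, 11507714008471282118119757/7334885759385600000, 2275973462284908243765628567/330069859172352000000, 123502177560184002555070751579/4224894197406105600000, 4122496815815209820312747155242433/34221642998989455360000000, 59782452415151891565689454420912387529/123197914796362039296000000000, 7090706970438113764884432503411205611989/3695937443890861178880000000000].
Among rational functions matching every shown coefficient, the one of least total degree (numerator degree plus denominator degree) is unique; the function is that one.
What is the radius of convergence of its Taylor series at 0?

No rational of total degree below 10 reproduces all 12 coefficients; solving the [0/10] Pade equations on them gives f(j) = 15/(13*(j**2 - 6*j/5 + 3/11)**3*(j**2 - j/6 + 12/7)**2), whose expansion matches every shown term.
Denominator factor (j**2 - j/6 + 12/7)^2: discriminant -1721/252, complex-conjugate roots (1/12) + ((1/84)*sqrt(12047))*i and (1/12) - ((1/84)*sqrt(12047))*i; poles of order 2, moduli (2/7)*sqrt(21) and (2/7)*sqrt(21).
Denominator factor (j**2 - 6*j/5 + 3/11)^3: discriminant 96/275, real irrational roots 3/5 + (2/55)*sqrt(66) and 3/5 - (2/55)*sqrt(66); poles of order 3, moduli 3/5 + (2/55)*sqrt(66) and 3/5 - (2/55)*sqrt(66).
The radius of convergence is the smallest modulus among the singular points: 3/5 - (2/55)*sqrt(66).

The radius of convergence is 3/5 - (2/55)*sqrt(66).


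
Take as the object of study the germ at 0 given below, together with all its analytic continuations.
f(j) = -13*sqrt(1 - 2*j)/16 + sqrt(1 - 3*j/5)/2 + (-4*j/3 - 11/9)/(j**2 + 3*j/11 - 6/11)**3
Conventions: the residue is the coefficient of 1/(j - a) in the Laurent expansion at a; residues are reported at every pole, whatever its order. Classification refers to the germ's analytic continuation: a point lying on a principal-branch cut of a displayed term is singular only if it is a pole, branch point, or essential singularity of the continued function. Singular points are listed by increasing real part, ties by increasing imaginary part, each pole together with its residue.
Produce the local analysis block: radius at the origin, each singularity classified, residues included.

Radius of convergence at 0: 1/2.
At -3/22 - (1/22)*sqrt(273): a pole of order 3; residue (3016046/61039251)*sqrt(273).
At 1/2: an algebraic (square-root) branch point.
At -3/22 + (1/22)*sqrt(273): a pole of order 3; residue -(3016046/61039251)*sqrt(273).
At 5/3: an algebraic (square-root) branch point.

Denominator factor (j**2 + 3*j/11 - 6/11)^3: discriminant 273/121, real irrational roots -3/22 + (1/22)*sqrt(273) and -3/22 - (1/22)*sqrt(273); poles of order 3, moduli -3/22 + (1/22)*sqrt(273) and 3/22 + (1/22)*sqrt(273).
Branch term (-13/16)*sqrt(1 - j/(1/2)): its argument vanishes at j = 1/2, a square-root branch point, modulus 1/2.
Branch term (1/2)*sqrt(1 - j/(5/3)): its argument vanishes at j = 5/3, a square-root branch point, modulus 5/3.
The radius of convergence is the smallest modulus among the singular points: 1/2.
The branch terms are analytic at -3/22 - (1/22)*sqrt(273) and contribute nothing to the residue; only the rational part matters.
The factor j**2 + 3*j/11 - 6/11 splits as (j - a)(j - a') with a = -3/22 - (1/22)*sqrt(273), a' = -3/22 + (1/22)*sqrt(273). At the order-3 pole a set g(j) = (j - a)^3*(rational part) = [-4*j/3 - 11/9] / (j - a')^3.
Order-3 pole: residue = g''(a)/2; g''(-3/22 - (1/22)*sqrt(273)) = (6032092/61039251)*sqrt(273), so the residue is (3016046/61039251)*sqrt(273).
The branch terms are analytic at -3/22 + (1/22)*sqrt(273) and contribute nothing to the residue; only the rational part matters.
The factor j**2 + 3*j/11 - 6/11 splits as (j - a)(j - a') with a = -3/22 + (1/22)*sqrt(273), a' = -3/22 - (1/22)*sqrt(273). At the order-3 pole a set g(j) = (j - a)^3*(rational part) = [-4*j/3 - 11/9] / (j - a')^3.
Order-3 pole: residue = g''(a)/2; g''(-3/22 + (1/22)*sqrt(273)) = -(6032092/61039251)*sqrt(273), so the residue is -(3016046/61039251)*sqrt(273).
List the singular points by increasing real part (a conjugate pair: the negative imaginary part first).
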